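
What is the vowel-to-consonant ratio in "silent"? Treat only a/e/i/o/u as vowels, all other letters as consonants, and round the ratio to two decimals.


Word: "silent"
Vowels (a,e,i,o,u): 2
Consonants: 4
Ratio = 2/4
= 0.50


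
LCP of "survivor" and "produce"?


Word 1: "survivor"
Word 2: "produce"
Comparing from start:
  Pos 0: 's' != 'p' (stop)
LCP = "" (length 0)


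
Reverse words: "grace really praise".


Original: "grace really praise"
Words (1..n): grace | really | praise
Reversed (n..1): praise | really | grace
Result = "praise really grace"


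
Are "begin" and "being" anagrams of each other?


Word 1: "begin" → sorted: begin
Word 2: "being" → sorted: begin
Same letters? begin == begin
Anagram = Yes


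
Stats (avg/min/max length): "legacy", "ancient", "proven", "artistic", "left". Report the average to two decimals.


Lengths: "legacy"=6, "ancient"=7, "proven"=6, "artistic"=8, "left"=4
Sum = 31, Count = 5
Average = 31/5 = 6.20
= avg=6.20, min=4, max=8


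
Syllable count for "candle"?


Word: "candle"
Syllable breakdown: can | dle
Counting: 2 parts
= 2 syllables


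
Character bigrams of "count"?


Word: "count" (length 5)
Number of bigrams = 5 - 2 + 1 = 4
  Position 0: "co"
  Position 1: "ou"
  Position 2: "un"
  Position 3: "nt"
Bigrams = "co", "ou", "un", "nt"


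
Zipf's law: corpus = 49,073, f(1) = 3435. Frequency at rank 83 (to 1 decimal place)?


Zipf's law: f(r) = f(1) / r
f(1) = 3435
f(83) = 3435 / 83
= 41.4 occurrences


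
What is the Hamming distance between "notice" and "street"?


Comparing character by character (same length = 6):
  Pos 0: 'n' vs 's' !=
  Pos 1: 'o' vs 't' !=
  Pos 2: 't' vs 'r' !=
  Pos 3: 'i' vs 'e' !=
  Pos 4: 'c' vs 'e' !=
  Pos 5: 'e' vs 't' !=
Hamming distance = 6


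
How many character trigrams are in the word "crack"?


Word: "crack" (length 5)
Number of 3-grams = length - 3 + 1 = 5 - 3 + 1
= 3


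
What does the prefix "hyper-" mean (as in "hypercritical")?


Prefix: hyper-
Example: hypercritical (hyper- + critical)
Meaning = over / excessive


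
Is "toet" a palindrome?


Word: "toet"
Reversed: "teot"
Forward == Backward? toet != teot
Palindrome = No


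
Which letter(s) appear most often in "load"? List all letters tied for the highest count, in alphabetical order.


Word: "load"
Letter counts:
  'a': 1
  'd': 1
  'l': 1
  'o': 1
Maximum count = 1
Most frequent = 'a', 'd', 'l', 'o' (1 time each)


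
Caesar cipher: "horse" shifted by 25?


Word: "horse"
Shift: 25
Each letter → (letter + shift) mod 26:
  'h' (7) + 25 = 6 → 'g'
  'o' (14) + 25 = 13 → 'n'
  'r' (17) + 25 = 16 → 'q'
  's' (18) + 25 = 17 → 'r'
  'e' (4) + 25 = 3 → 'd'
Result = "gnqrd"


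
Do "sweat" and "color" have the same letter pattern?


Pattern of "sweat": [0, 1, 2, 3, 4]
Pattern of "color": [0, 1, 2, 1, 3]
Patterns do not match
Same pattern = No


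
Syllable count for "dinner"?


Word: "dinner"
Syllable breakdown: din | ner
Counting: 2 parts
= 2 syllables


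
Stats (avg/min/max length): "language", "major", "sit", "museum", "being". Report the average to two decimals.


Lengths: "language"=8, "major"=5, "sit"=3, "museum"=6, "being"=5
Sum = 27, Count = 5
Average = 27/5 = 5.40
= avg=5.40, min=3, max=8


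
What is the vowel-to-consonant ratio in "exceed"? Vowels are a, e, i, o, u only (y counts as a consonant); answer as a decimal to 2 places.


Word: "exceed"
Vowels (a,e,i,o,u): 3
Consonants: 3
Ratio = 3/3
= 1.00


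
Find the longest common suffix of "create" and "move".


Word 1: "create"
Word 2: "move"
Comparing from end:
  Pos -1: 'e' == 'e'
  Pos -2: 't' != 'v' (stop)
LCS = "e" (length 1)


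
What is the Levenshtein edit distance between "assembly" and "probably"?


Word 1: "assembly" (length 8)
Word 2: "probably" (length 8)
One optimal edit sequence (insert/delete/substitute each cost 1):
  1. substitute 'a' -> 'p'  (+1)
  2. substitute 's' -> 'r'  (+1)
  3. substitute 's' -> 'o'  (+1)
  4. substitute 'e' -> 'b'  (+1)
  5. substitute 'm' -> 'a'  (+1)
  6. keep 'b'
  7. keep 'l'
  8. keep 'y'
Total edit operations: 5
Edit distance = 5


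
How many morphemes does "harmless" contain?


Word: "harmless"
Morphemes: harm | -less
Each morpheme carries meaning
= 2 morphemes


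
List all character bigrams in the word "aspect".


Word: "aspect" (length 6)
Number of bigrams = 6 - 2 + 1 = 5
  Position 0: "as"
  Position 1: "sp"
  Position 2: "pe"
  Position 3: "ec"
  Position 4: "ct"
Bigrams = "as", "sp", "pe", "ec", "ct"


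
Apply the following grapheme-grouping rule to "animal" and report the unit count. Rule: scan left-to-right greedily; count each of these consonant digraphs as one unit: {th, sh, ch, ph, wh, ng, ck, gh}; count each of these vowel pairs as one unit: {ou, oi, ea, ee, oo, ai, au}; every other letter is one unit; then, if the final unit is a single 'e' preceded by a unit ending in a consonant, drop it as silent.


Word: "animal" (6 letters)
Left-to-right scan:
  (1) 'a' (letter)
  (2) 'n' (letter)
  (3) 'i' (letter)
  (4) 'm' (letter)
  (5) 'a' (letter)
  (6) 'l' (letter)
Units from scan: 6
Sound units = 6 units


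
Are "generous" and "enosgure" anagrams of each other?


Word 1: "generous" → sorted: eegnorsu
Word 2: "enosgure" → sorted: eegnorsu
Same letters? eegnorsu == eegnorsu
Anagram = Yes


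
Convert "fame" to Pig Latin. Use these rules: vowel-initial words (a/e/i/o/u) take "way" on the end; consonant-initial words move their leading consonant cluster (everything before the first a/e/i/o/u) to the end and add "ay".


Word: "fame"
Starts with consonant(s) → move to end, add 'ay'
Consonant cluster: "f"
Pig Latin = "amefay"


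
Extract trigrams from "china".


Word: "china" (length 5)
Number of trigrams = 5 - 3 + 1 = 3
  Position 0: "chi"
  Position 1: "hin"
  Position 2: "ina"
Trigrams = "chi", "hin", "ina"


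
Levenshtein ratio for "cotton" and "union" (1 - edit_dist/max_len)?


Word 1: "cotton" (length 6)
Word 2: "union" (length 5)
One optimal edit sequence:
  1. delete 'c'  (+1)
  2. substitute 'o' -> 'u'  (+1)
  3. substitute 't' -> 'n'  (+1)
  4. substitute 't' -> 'i'  (+1)
  5. keep 'o'
  6. keep 'n'
Edit distance = 4
Max length = max(6, 5) = 6
Similarity = 1 - 4/6
= 0.3333


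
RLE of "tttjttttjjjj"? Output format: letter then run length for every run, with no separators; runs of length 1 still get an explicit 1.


String: "tttjttttjjjj"
Scanning for consecutive runs:
  't' x 3
  'j' x 1
  't' x 4
  'j' x 4
RLE = "t3j1t4j4"


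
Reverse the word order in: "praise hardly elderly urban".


Original: "praise hardly elderly urban"
Words (1..n): praise | hardly | elderly | urban
Reversed (n..1): urban | elderly | hardly | praise
Result = "urban elderly hardly praise"


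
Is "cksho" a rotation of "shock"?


Word: "shock", Candidate: "cksho"
Method: check if candidate is substring of word+word
"shockshock" contains "cksho"? Yes
Is rotation = Yes


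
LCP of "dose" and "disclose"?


Word 1: "dose"
Word 2: "disclose"
Comparing from start:
  Pos 0: 'd' == 'd'
  Pos 1: 'o' != 'i' (stop)
LCP = "d" (length 1)


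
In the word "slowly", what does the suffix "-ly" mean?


Suffix: -ly
Example: slowly = slow + -ly
Meaning = in a manner


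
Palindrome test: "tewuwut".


Word: "tewuwut"
Reversed: "tuwuwet"
Forward == Backward? tewuwut != tuwuwet
Palindrome = No


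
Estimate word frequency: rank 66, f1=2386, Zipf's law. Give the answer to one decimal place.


Zipf's law: f(r) = f(1) / r
f(1) = 2386
f(66) = 2386 / 66
= 36.2 occurrences


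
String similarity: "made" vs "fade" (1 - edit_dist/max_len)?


Word 1: "made" (length 4)
Word 2: "fade" (length 4)
One optimal edit sequence:
  1. substitute 'm' -> 'f'  (+1)
  2. keep 'a'
  3. keep 'd'
  4. keep 'e'
Edit distance = 1
Max length = max(4, 4) = 4
Similarity = 1 - 1/4
= 0.7500


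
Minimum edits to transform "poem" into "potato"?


Word 1: "poem" (length 4)
Word 2: "potato" (length 6)
One optimal edit sequence (insert/delete/substitute each cost 1):
  1. keep 'p'
  2. keep 'o'
  3. insert 't'  (+1)
  4. insert 'a'  (+1)
  5. substitute 'e' -> 't'  (+1)
  6. substitute 'm' -> 'o'  (+1)
Total edit operations: 4
Edit distance = 4


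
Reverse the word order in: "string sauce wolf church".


Original: "string sauce wolf church"
Words (1..n): string | sauce | wolf | church
Reversed (n..1): church | wolf | sauce | string
Result = "church wolf sauce string"


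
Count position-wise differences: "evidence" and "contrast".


Comparing character by character (same length = 8):
  Pos 0: 'e' vs 'c' !=
  Pos 1: 'v' vs 'o' !=
  Pos 2: 'i' vs 'n' !=
  Pos 3: 'd' vs 't' !=
  Pos 4: 'e' vs 'r' !=
  Pos 5: 'n' vs 'a' !=
  Pos 6: 'c' vs 's' !=
  Pos 7: 'e' vs 't' !=
Hamming distance = 8


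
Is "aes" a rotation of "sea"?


Word: "sea", Candidate: "aes"
Method: check if candidate is substring of word+word
"seasea" contains "aes"? No
Is rotation = No


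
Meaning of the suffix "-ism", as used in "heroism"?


Suffix: -ism
Example: heroism = hero + -ism
Meaning = belief / practice


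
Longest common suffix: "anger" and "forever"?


Word 1: "anger"
Word 2: "forever"
Comparing from end:
  Pos -1: 'r' == 'r'
  Pos -2: 'e' == 'e'
  Pos -3: 'g' != 'v' (stop)
LCS = "er" (length 2)


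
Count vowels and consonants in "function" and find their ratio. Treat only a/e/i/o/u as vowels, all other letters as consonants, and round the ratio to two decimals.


Word: "function"
Vowels (a,e,i,o,u): 3
Consonants: 5
Ratio = 3/5
= 0.60


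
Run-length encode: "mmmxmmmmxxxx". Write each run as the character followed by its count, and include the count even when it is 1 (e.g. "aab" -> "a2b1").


String: "mmmxmmmmxxxx"
Scanning for consecutive runs:
  'm' x 3
  'x' x 1
  'm' x 4
  'x' x 4
RLE = "m3x1m4x4"


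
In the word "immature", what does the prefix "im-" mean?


Prefix: im-
As in: immature -> im- + mature
Meaning = not / into


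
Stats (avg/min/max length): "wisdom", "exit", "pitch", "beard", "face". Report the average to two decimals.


Lengths: "wisdom"=6, "exit"=4, "pitch"=5, "beard"=5, "face"=4
Sum = 24, Count = 5
Average = 24/5 = 4.80
= avg=4.80, min=4, max=6


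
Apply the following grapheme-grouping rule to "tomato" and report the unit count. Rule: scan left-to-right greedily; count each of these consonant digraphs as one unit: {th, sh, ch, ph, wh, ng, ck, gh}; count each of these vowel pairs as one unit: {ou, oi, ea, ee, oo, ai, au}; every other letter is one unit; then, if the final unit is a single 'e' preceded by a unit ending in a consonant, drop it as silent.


Word: "tomato" (6 letters)
Left-to-right scan:
  1. 't' (letter)
  2. 'o' (letter)
  3. 'm' (letter)
  4. 'a' (letter)
  5. 't' (letter)
  6. 'o' (letter)
Units from scan: 6
Sound units = 6 units


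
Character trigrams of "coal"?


Word: "coal" (length 4)
Number of trigrams = 4 - 3 + 1 = 2
  Position 0: "coa"
  Position 1: "oal"
Trigrams = "coa", "oal"


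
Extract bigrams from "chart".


Word: "chart" (length 5)
Number of bigrams = 5 - 2 + 1 = 4
  Position 0: "ch"
  Position 1: "ha"
  Position 2: "ar"
  Position 3: "rt"
Bigrams = "ch", "ha", "ar", "rt"


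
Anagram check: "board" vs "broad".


Word 1: "board" → sorted: abdor
Word 2: "broad" → sorted: abdor
Same letters? abdor == abdor
Anagram = Yes


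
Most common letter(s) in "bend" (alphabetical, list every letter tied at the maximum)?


Word: "bend"
Letter counts:
  'b': 1
  'd': 1
  'e': 1
  'n': 1
Maximum count = 1
Most frequent = 'b', 'd', 'e', 'n' (1 time each)


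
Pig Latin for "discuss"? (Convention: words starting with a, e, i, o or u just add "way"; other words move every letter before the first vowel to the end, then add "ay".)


Word: "discuss"
Starts with consonant(s) → move to end, add 'ay'
Consonant cluster: "d"
Pig Latin = "iscussday"


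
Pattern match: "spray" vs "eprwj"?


Pattern of "spray": [0, 1, 2, 3, 4]
Pattern of "eprwj": [0, 1, 2, 3, 4]
Patterns match
Same pattern = Yes


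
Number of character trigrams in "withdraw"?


Word: "withdraw" (length 8)
Number of 3-grams = length - 3 + 1 = 8 - 3 + 1
= 6


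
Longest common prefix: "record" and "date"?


Word 1: "record"
Word 2: "date"
Comparing from start:
  Pos 0: 'r' != 'd' (stop)
LCP = "" (length 0)


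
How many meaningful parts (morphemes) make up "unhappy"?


Word: "unhappy"
Morphemes: un- | happy
Each morpheme carries meaning
= 2 morphemes


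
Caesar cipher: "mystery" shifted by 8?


Word: "mystery"
Shift: 8
Each letter → (letter + shift) mod 26:
  'm' (12) + 8 = 20 → 'u'
  'y' (24) + 8 = 6 → 'g'
  's' (18) + 8 = 0 → 'a'
  't' (19) + 8 = 1 → 'b'
  'e' (4) + 8 = 12 → 'm'
  'r' (17) + 8 = 25 → 'z'
  'y' (24) + 8 = 6 → 'g'
Result = "ugabmzg"


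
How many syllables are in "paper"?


Word: "paper"
Syllable breakdown: pa-per
Counting: 2 parts
= 2 syllables


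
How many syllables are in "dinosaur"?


Word: "dinosaur"
Syllable breakdown: di · no · saur
Counting: 3 parts
= 3 syllables


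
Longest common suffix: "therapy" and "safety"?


Word 1: "therapy"
Word 2: "safety"
Comparing from end:
  Pos -1: 'y' == 'y'
  Pos -2: 'p' != 't' (stop)
LCS = "y" (length 1)


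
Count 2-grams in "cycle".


Word: "cycle" (length 5)
Number of 2-grams = length - 2 + 1 = 5 - 2 + 1
= 4


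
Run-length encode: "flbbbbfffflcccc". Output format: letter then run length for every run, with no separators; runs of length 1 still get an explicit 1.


String: "flbbbbfffflcccc"
Scanning for consecutive runs:
  'f' x 1
  'l' x 1
  'b' x 4
  'f' x 4
  'l' x 1
  'c' x 4
RLE = "f1l1b4f4l1c4"


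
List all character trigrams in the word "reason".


Word: "reason" (length 6)
Number of trigrams = 6 - 3 + 1 = 4
  Position 0: "rea"
  Position 1: "eas"
  Position 2: "aso"
  Position 3: "son"
Trigrams = "rea", "eas", "aso", "son"


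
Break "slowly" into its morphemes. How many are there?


Word: "slowly"
Morphemes: slow + -ly
Each morpheme carries meaning
= 2 morphemes


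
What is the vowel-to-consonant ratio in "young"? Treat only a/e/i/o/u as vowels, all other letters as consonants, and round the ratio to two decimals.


Word: "young"
Vowels (a,e,i,o,u): 2
Consonants: 3
Ratio = 2/3
= 0.67


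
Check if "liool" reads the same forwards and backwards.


Word: "liool"
Reversed: "looil"
Forward == Backward? liool != looil
Palindrome = No


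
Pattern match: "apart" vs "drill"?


Pattern of "apart": [0, 1, 0, 2, 3]
Pattern of "drill": [0, 1, 2, 3, 3]
Patterns do not match
Same pattern = No


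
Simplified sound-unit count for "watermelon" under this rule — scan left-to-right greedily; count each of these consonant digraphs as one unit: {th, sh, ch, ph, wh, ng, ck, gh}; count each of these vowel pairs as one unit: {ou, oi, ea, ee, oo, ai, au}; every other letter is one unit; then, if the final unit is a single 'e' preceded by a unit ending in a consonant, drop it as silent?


Word: "watermelon" (10 letters)
Left-to-right scan:
  (1) 'w' (letter)
  (2) 'a' (letter)
  (3) 't' (letter)
  (4) 'e' (letter)
  (5) 'r' (letter)
  (6) 'm' (letter)
  (7) 'e' (letter)
  (8) 'l' (letter)
  (9) 'o' (letter)
  (10) 'n' (letter)
Units from scan: 10
Sound units = 10 units


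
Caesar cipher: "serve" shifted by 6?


Word: "serve"
Shift: 6
Each letter → (letter + shift) mod 26:
  's' (18) + 6 = 24 → 'y'
  'e' (4) + 6 = 10 → 'k'
  'r' (17) + 6 = 23 → 'x'
  'v' (21) + 6 = 1 → 'b'
  'e' (4) + 6 = 10 → 'k'
Result = "ykxbk"


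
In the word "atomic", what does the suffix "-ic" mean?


Suffix: -ic
Example: atomic (atom + -ic)
Meaning = relating to


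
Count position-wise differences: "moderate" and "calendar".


Comparing character by character (same length = 8):
  Pos 0: 'm' vs 'c' !=
  Pos 1: 'o' vs 'a' !=
  Pos 2: 'd' vs 'l' !=
  Pos 3: 'e' vs 'e' =
  Pos 4: 'r' vs 'n' !=
  Pos 5: 'a' vs 'd' !=
  Pos 6: 't' vs 'a' !=
  Pos 7: 'e' vs 'r' !=
Hamming distance = 7


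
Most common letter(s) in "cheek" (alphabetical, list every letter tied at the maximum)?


Word: "cheek"
Letter counts:
  'c': 1
  'e': 2
  'h': 1
  'k': 1
Maximum count = 2
Most frequent = 'e' (2 times each)


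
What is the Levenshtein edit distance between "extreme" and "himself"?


Word 1: "extreme" (length 7)
Word 2: "himself" (length 7)
One optimal edit sequence (insert/delete/substitute each cost 1):
  1. substitute 'e' -> 'h'  (+1)
  2. substitute 'x' -> 'i'  (+1)
  3. substitute 't' -> 'm'  (+1)
  4. substitute 'r' -> 's'  (+1)
  5. keep 'e'
  6. substitute 'm' -> 'l'  (+1)
  7. substitute 'e' -> 'f'  (+1)
Total edit operations: 6
Edit distance = 6


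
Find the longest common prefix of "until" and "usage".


Word 1: "until"
Word 2: "usage"
Comparing from start:
  Pos 0: 'u' == 'u'
  Pos 1: 'n' != 's' (stop)
LCP = "u" (length 1)


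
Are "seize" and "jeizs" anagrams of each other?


Word 1: "seize" → sorted: eeisz
Word 2: "jeizs" → sorted: eijsz
Same letters? eeisz != eijsz
Anagram = No


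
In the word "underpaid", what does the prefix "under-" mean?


Prefix: under-
As in: underpaid -> under- + paid
Meaning = insufficient


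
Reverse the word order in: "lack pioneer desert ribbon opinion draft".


Original: "lack pioneer desert ribbon opinion draft"
Words (1..n): lack | pioneer | desert | ribbon | opinion | draft
Reversed (n..1): draft | opinion | ribbon | desert | pioneer | lack
Result = "draft opinion ribbon desert pioneer lack"


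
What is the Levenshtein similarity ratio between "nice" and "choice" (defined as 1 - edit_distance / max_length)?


Word 1: "nice" (length 4)
Word 2: "choice" (length 6)
One optimal edit sequence:
  1. insert 'c'  (+1)
  2. insert 'h'  (+1)
  3. substitute 'n' -> 'o'  (+1)
  4. keep 'i'
  5. keep 'c'
  6. keep 'e'
Edit distance = 3
Max length = max(4, 6) = 6
Similarity = 1 - 3/6
= 0.5000


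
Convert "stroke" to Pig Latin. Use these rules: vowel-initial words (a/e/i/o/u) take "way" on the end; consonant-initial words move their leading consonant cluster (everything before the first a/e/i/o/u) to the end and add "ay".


Word: "stroke"
Starts with consonant(s) → move to end, add 'ay'
Consonant cluster: "str"
Pig Latin = "okestray"


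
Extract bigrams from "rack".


Word: "rack" (length 4)
Number of bigrams = 4 - 2 + 1 = 3
  Position 0: "ra"
  Position 1: "ac"
  Position 2: "ck"
Bigrams = "ra", "ac", "ck"


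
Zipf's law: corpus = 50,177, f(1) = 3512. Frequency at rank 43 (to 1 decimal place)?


Zipf's law: f(r) = f(1) / r
f(1) = 3512
f(43) = 3512 / 43
= 81.7 occurrences


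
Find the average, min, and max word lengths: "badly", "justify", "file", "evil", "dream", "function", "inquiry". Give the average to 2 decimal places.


Lengths: "badly"=5, "justify"=7, "file"=4, "evil"=4, "dream"=5, "function"=8, "inquiry"=7
Sum = 40, Count = 7
Average = 40/7 = 5.71
= avg=5.71, min=4, max=8


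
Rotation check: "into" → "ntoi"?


Word: "into", Candidate: "ntoi"
Method: check if candidate is substring of word+word
"intointo" contains "ntoi"? Yes
Is rotation = Yes


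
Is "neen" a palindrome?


Word: "neen"
Reversed: "neen"
Forward == Backward? neen == neen
Palindrome = Yes


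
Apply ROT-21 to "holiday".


Word: "holiday"
Shift: 21
Each letter → (letter + shift) mod 26:
  'h' (7) + 21 = 2 → 'c'
  'o' (14) + 21 = 9 → 'j'
  'l' (11) + 21 = 6 → 'g'
  'i' (8) + 21 = 3 → 'd'
  'd' (3) + 21 = 24 → 'y'
  'a' (0) + 21 = 21 → 'v'
  'y' (24) + 21 = 19 → 't'
Result = "cjgdyvt"


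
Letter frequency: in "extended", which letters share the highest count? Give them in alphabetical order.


Word: "extended"
Letter counts:
  'd': 2
  'e': 3
  'n': 1
  't': 1
  'x': 1
Maximum count = 3
Most frequent = 'e' (3 times each)


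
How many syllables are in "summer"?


Word: "summer"
Syllable breakdown: sum · mer
Counting: 2 parts
= 2 syllables


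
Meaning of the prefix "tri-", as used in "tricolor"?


Prefix: tri-
As in: tricolor -> tri- + color
Meaning = three


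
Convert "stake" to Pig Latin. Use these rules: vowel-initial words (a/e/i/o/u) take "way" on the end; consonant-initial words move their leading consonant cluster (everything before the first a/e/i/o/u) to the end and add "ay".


Word: "stake"
Starts with consonant(s) → move to end, add 'ay'
Consonant cluster: "st"
Pig Latin = "akestay"


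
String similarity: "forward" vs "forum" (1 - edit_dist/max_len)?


Word 1: "forward" (length 7)
Word 2: "forum" (length 5)
One optimal edit sequence:
  1. keep 'f'
  2. keep 'o'
  3. keep 'r'
  4. delete 'w'  (+1)
  5. delete 'a'  (+1)
  6. substitute 'r' -> 'u'  (+1)
  7. substitute 'd' -> 'm'  (+1)
Edit distance = 4
Max length = max(7, 5) = 7
Similarity = 1 - 4/7
= 0.4286


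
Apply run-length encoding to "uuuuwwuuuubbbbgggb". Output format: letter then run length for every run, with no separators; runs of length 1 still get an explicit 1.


String: "uuuuwwuuuubbbbgggb"
Scanning for consecutive runs:
  'u' x 4
  'w' x 2
  'u' x 4
  'b' x 4
  'g' x 3
  'b' x 1
RLE = "u4w2u4b4g3b1"


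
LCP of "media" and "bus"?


Word 1: "media"
Word 2: "bus"
Comparing from start:
  Pos 0: 'm' != 'b' (stop)
LCP = "" (length 0)


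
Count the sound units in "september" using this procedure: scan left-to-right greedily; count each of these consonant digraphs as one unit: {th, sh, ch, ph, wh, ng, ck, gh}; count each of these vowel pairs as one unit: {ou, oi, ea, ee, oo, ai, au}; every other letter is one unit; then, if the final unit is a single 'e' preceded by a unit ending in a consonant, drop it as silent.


Word: "september" (9 letters)
Left-to-right scan:
  (1) 's' (letter)
  (2) 'e' (letter)
  (3) 'p' (letter)
  (4) 't' (letter)
  (5) 'e' (letter)
  (6) 'm' (letter)
  (7) 'b' (letter)
  (8) 'e' (letter)
  (9) 'r' (letter)
Units from scan: 9
Sound units = 9 units


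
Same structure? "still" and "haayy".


Pattern of "still": [0, 1, 2, 3, 3]
Pattern of "haayy": [0, 1, 1, 2, 2]
Patterns do not match
Same pattern = No


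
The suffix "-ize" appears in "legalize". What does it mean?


Suffix: -ize
Example: legalize (legal + -ize)
Meaning = to make


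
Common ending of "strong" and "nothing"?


Word 1: "strong"
Word 2: "nothing"
Comparing from end:
  Pos -1: 'g' == 'g'
  Pos -2: 'n' == 'n'
  Pos -3: 'o' != 'i' (stop)
LCS = "ng" (length 2)


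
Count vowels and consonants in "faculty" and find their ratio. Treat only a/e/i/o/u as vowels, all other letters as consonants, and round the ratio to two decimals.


Word: "faculty"
Vowels (a,e,i,o,u): 2
Consonants: 5
Ratio = 2/5
= 0.40


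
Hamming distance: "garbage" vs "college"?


Comparing character by character (same length = 7):
  Pos 0: 'g' vs 'c' !=
  Pos 1: 'a' vs 'o' !=
  Pos 2: 'r' vs 'l' !=
  Pos 3: 'b' vs 'l' !=
  Pos 4: 'a' vs 'e' !=
  Pos 5: 'g' vs 'g' =
  Pos 6: 'e' vs 'e' =
Hamming distance = 5


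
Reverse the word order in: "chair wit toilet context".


Original: "chair wit toilet context"
Words (1..n): chair | wit | toilet | context
Reversed (n..1): context | toilet | wit | chair
Result = "context toilet wit chair"


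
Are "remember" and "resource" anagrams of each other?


Word 1: "remember" → sorted: beeemmrr
Word 2: "resource" → sorted: ceeorrsu
Same letters? beeemmrr != ceeorrsu
Anagram = No


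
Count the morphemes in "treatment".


Word: "treatment"
Morphemes: treat + -ment
Each morpheme carries meaning
= 2 morphemes


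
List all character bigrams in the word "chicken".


Word: "chicken" (length 7)
Number of bigrams = 7 - 2 + 1 = 6
  Position 0: "ch"
  Position 1: "hi"
  Position 2: "ic"
  Position 3: "ck"
  Position 4: "ke"
  Position 5: "en"
Bigrams = "ch", "hi", "ic", "ck", "ke", "en"


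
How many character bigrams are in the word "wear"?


Word: "wear" (length 4)
Number of 2-grams = length - 2 + 1 = 4 - 2 + 1
= 3


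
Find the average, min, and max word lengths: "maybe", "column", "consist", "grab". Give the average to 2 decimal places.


Lengths: "maybe"=5, "column"=6, "consist"=7, "grab"=4
Sum = 22, Count = 4
Average = 22/4 = 5.50
= avg=5.50, min=4, max=7


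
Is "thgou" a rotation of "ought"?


Word: "ought", Candidate: "thgou"
Method: check if candidate is substring of word+word
"oughtought" contains "thgou"? No
Is rotation = No


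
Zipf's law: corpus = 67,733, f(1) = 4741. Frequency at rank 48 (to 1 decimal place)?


Zipf's law: f(r) = f(1) / r
f(1) = 4741
f(48) = 4741 / 48
= 98.8 occurrences


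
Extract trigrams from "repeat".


Word: "repeat" (length 6)
Number of trigrams = 6 - 3 + 1 = 4
  Position 0: "rep"
  Position 1: "epe"
  Position 2: "pea"
  Position 3: "eat"
Trigrams = "rep", "epe", "pea", "eat"


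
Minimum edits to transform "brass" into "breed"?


Word 1: "brass" (length 5)
Word 2: "breed" (length 5)
One optimal edit sequence (insert/delete/substitute each cost 1):
  1. keep 'b'
  2. keep 'r'
  3. substitute 'a' -> 'e'  (+1)
  4. substitute 's' -> 'e'  (+1)
  5. substitute 's' -> 'd'  (+1)
Total edit operations: 3
Edit distance = 3


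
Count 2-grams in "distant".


Word: "distant" (length 7)
Number of 2-grams = length - 2 + 1 = 7 - 2 + 1
= 6


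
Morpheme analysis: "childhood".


Word: "childhood"
Morphemes: child + -hood
Each morpheme carries meaning
= 2 morphemes


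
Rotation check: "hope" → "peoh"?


Word: "hope", Candidate: "peoh"
Method: check if candidate is substring of word+word
"hopehope" contains "peoh"? No
Is rotation = No


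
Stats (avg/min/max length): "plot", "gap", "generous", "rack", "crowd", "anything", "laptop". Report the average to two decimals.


Lengths: "plot"=4, "gap"=3, "generous"=8, "rack"=4, "crowd"=5, "anything"=8, "laptop"=6
Sum = 38, Count = 7
Average = 38/7 = 5.43
= avg=5.43, min=3, max=8


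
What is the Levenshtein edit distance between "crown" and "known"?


Word 1: "crown" (length 5)
Word 2: "known" (length 5)
One optimal edit sequence (insert/delete/substitute each cost 1):
  1. substitute 'c' -> 'k'  (+1)
  2. substitute 'r' -> 'n'  (+1)
  3. keep 'o'
  4. keep 'w'
  5. keep 'n'
Total edit operations: 2
Edit distance = 2


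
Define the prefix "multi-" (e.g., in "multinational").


Prefix: multi-
Example: multinational = multi- + national
Meaning = many


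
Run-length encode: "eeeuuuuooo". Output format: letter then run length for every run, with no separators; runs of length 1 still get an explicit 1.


String: "eeeuuuuooo"
Scanning for consecutive runs:
  'e' x 3
  'u' x 4
  'o' x 3
RLE = "e3u4o3"


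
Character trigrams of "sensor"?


Word: "sensor" (length 6)
Number of trigrams = 6 - 3 + 1 = 4
  Position 0: "sen"
  Position 1: "ens"
  Position 2: "nso"
  Position 3: "sor"
Trigrams = "sen", "ens", "nso", "sor"


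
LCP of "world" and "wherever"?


Word 1: "world"
Word 2: "wherever"
Comparing from start:
  Pos 0: 'w' == 'w'
  Pos 1: 'o' != 'h' (stop)
LCP = "w" (length 1)


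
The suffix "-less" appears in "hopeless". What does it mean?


Suffix: -less
Example: hopeless (hope + -less)
Meaning = without


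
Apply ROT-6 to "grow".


Word: "grow"
Shift: 6
Each letter → (letter + shift) mod 26:
  'g' (6) + 6 = 12 → 'm'
  'r' (17) + 6 = 23 → 'x'
  'o' (14) + 6 = 20 → 'u'
  'w' (22) + 6 = 2 → 'c'
Result = "mxuc"


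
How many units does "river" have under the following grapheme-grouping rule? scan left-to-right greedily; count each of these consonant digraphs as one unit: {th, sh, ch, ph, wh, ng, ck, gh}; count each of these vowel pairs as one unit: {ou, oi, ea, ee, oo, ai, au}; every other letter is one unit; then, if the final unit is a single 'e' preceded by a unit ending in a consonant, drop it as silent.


Word: "river" (5 letters)
Left-to-right scan:
  1. 'r' (letter)
  2. 'i' (letter)
  3. 'v' (letter)
  4. 'e' (letter)
  5. 'r' (letter)
Units from scan: 5
Sound units = 5 units


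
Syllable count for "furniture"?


Word: "furniture"
Syllable breakdown: fur · ni · ture
Counting: 3 parts
= 3 syllables


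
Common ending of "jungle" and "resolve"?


Word 1: "jungle"
Word 2: "resolve"
Comparing from end:
  Pos -1: 'e' == 'e'
  Pos -2: 'l' != 'v' (stop)
LCS = "e" (length 1)


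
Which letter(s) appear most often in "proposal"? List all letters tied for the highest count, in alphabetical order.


Word: "proposal"
Letter counts:
  'a': 1
  'l': 1
  'o': 2
  'p': 2
  'r': 1
  's': 1
Maximum count = 2
Most frequent = 'o', 'p' (2 times each)


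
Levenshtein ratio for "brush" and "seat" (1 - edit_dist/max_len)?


Word 1: "brush" (length 5)
Word 2: "seat" (length 4)
One optimal edit sequence:
  1. delete 'b'  (+1)
  2. substitute 'r' -> 's'  (+1)
  3. substitute 'u' -> 'e'  (+1)
  4. substitute 's' -> 'a'  (+1)
  5. substitute 'h' -> 't'  (+1)
Edit distance = 5
Max length = max(5, 4) = 5
Similarity = 1 - 5/5
= 0.0000


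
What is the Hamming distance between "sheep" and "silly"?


Comparing character by character (same length = 5):
  Pos 0: 's' vs 's' =
  Pos 1: 'h' vs 'i' !=
  Pos 2: 'e' vs 'l' !=
  Pos 3: 'e' vs 'l' !=
  Pos 4: 'p' vs 'y' !=
Hamming distance = 4


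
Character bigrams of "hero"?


Word: "hero" (length 4)
Number of bigrams = 4 - 2 + 1 = 3
  Position 0: "he"
  Position 1: "er"
  Position 2: "ro"
Bigrams = "he", "er", "ro"


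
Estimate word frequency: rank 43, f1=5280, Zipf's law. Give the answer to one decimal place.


Zipf's law: f(r) = f(1) / r
f(1) = 5280
f(43) = 5280 / 43
= 122.8 occurrences


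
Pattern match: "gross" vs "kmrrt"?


Pattern of "gross": [0, 1, 2, 3, 3]
Pattern of "kmrrt": [0, 1, 2, 2, 3]
Patterns do not match
Same pattern = No


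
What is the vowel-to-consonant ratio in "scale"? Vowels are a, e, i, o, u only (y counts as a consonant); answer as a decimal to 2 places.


Word: "scale"
Vowels (a,e,i,o,u): 2
Consonants: 3
Ratio = 2/3
= 0.67


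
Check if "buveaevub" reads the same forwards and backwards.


Word: "buveaevub"
Reversed: "buveaevub"
Forward == Backward? buveaevub == buveaevub
Palindrome = Yes


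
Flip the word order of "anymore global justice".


Original: "anymore global justice"
Words (1..n): anymore | global | justice
Reversed (n..1): justice | global | anymore
Result = "justice global anymore"


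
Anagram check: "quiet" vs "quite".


Word 1: "quiet" → sorted: eiqtu
Word 2: "quite" → sorted: eiqtu
Same letters? eiqtu == eiqtu
Anagram = Yes


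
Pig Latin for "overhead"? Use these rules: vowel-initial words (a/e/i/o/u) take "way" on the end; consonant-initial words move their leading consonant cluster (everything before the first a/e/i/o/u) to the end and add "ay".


Word: "overhead"
Starts with vowel → add 'way'
Pig Latin = "overheadway"


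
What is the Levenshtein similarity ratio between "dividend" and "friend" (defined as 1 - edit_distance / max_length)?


Word 1: "dividend" (length 8)
Word 2: "friend" (length 6)
One optimal edit sequence:
  1. delete 'd'  (+1)
  2. substitute 'i' -> 'f'  (+1)
  3. substitute 'v' -> 'r'  (+1)
  4. keep 'i'
  5. delete 'd'  (+1)
  6. keep 'e'
  7. keep 'n'
  8. keep 'd'
Edit distance = 4
Max length = max(8, 6) = 8
Similarity = 1 - 4/8
= 0.5000


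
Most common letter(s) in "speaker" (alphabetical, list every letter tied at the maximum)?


Word: "speaker"
Letter counts:
  'a': 1
  'e': 2
  'k': 1
  'p': 1
  'r': 1
  's': 1
Maximum count = 2
Most frequent = 'e' (2 times each)


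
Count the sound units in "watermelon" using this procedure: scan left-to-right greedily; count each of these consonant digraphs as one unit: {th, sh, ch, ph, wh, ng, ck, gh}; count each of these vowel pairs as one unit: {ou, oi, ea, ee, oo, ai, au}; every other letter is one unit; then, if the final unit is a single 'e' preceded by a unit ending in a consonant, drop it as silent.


Word: "watermelon" (10 letters)
Left-to-right scan:
  1. 'w' (letter)
  2. 'a' (letter)
  3. 't' (letter)
  4. 'e' (letter)
  5. 'r' (letter)
  6. 'm' (letter)
  7. 'e' (letter)
  8. 'l' (letter)
  9. 'o' (letter)
  10. 'n' (letter)
Units from scan: 10
Sound units = 10 units


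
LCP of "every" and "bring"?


Word 1: "every"
Word 2: "bring"
Comparing from start:
  Pos 0: 'e' != 'b' (stop)
LCP = "" (length 0)


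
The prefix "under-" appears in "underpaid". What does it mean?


Prefix: under-
As in: underpaid -> under- + paid
Meaning = insufficient


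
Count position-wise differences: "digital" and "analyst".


Comparing character by character (same length = 7):
  Pos 0: 'd' vs 'a' !=
  Pos 1: 'i' vs 'n' !=
  Pos 2: 'g' vs 'a' !=
  Pos 3: 'i' vs 'l' !=
  Pos 4: 't' vs 'y' !=
  Pos 5: 'a' vs 's' !=
  Pos 6: 'l' vs 't' !=
Hamming distance = 7


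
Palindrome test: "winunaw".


Word: "winunaw"
Reversed: "wanuniw"
Forward == Backward? winunaw != wanuniw
Palindrome = No


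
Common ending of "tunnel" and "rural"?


Word 1: "tunnel"
Word 2: "rural"
Comparing from end:
  Pos -1: 'l' == 'l'
  Pos -2: 'e' != 'a' (stop)
LCS = "l" (length 1)


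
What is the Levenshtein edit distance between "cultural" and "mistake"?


Word 1: "cultural" (length 8)
Word 2: "mistake" (length 7)
One optimal edit sequence (insert/delete/substitute each cost 1):
  1. substitute 'c' -> 'm'  (+1)
  2. substitute 'u' -> 'i'  (+1)
  3. substitute 'l' -> 's'  (+1)
  4. keep 't'
  5. delete 'u'  (+1)
  6. substitute 'r' -> 'a'  (+1)
  7. substitute 'a' -> 'k'  (+1)
  8. substitute 'l' -> 'e'  (+1)
Total edit operations: 7
Edit distance = 7


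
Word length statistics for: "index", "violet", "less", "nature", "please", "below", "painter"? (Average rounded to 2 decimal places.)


Lengths: "index"=5, "violet"=6, "less"=4, "nature"=6, "please"=6, "below"=5, "painter"=7
Sum = 39, Count = 7
Average = 39/7 = 5.57
= avg=5.57, min=4, max=7


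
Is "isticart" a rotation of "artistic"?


Word: "artistic", Candidate: "isticart"
Method: check if candidate is substring of word+word
"artisticartistic" contains "isticart"? Yes
Is rotation = Yes


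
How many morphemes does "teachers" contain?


Word: "teachers"
Morphemes: teach + -er + -s
Each morpheme carries meaning
= 3 morphemes


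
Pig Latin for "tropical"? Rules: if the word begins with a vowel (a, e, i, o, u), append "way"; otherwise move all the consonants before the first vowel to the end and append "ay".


Word: "tropical"
Starts with consonant(s) → move to end, add 'ay'
Consonant cluster: "tr"
Pig Latin = "opicaltray"


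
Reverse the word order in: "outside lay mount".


Original: "outside lay mount"
Words (1..n): outside | lay | mount
Reversed (n..1): mount | lay | outside
Result = "mount lay outside"


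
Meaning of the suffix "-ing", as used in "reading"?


Suffix: -ing
Example: reading (read + -ing)
Meaning = present participle


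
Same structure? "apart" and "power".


Pattern of "apart": [0, 1, 0, 2, 3]
Pattern of "power": [0, 1, 2, 3, 4]
Patterns do not match
Same pattern = No


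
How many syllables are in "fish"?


Word: "fish"
Syllable breakdown: fish
Counting: 1 part
= 1 syllable


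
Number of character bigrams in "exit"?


Word: "exit" (length 4)
Number of 2-grams = length - 2 + 1 = 4 - 2 + 1
= 3


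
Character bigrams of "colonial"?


Word: "colonial" (length 8)
Number of bigrams = 8 - 2 + 1 = 7
  Position 0: "co"
  Position 1: "ol"
  Position 2: "lo"
  Position 3: "on"
  Position 4: "ni"
  Position 5: "ia"
  Position 6: "al"
Bigrams = "co", "ol", "lo", "on", "ni", "ia", "al"


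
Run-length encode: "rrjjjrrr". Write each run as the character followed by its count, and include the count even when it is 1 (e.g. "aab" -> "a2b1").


String: "rrjjjrrr"
Scanning for consecutive runs:
  'r' x 2
  'j' x 3
  'r' x 3
RLE = "r2j3r3"


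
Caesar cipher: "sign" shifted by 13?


Word: "sign"
Shift: 13
Each letter → (letter + shift) mod 26:
  's' (18) + 13 = 5 → 'f'
  'i' (8) + 13 = 21 → 'v'
  'g' (6) + 13 = 19 → 't'
  'n' (13) + 13 = 0 → 'a'
Result = "fvta"


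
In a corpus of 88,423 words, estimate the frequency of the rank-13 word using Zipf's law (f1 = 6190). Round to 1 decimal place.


Zipf's law: f(r) = f(1) / r
f(1) = 6190
f(13) = 6190 / 13
= 476.2 occurrences


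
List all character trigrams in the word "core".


Word: "core" (length 4)
Number of trigrams = 4 - 3 + 1 = 2
  Position 0: "cor"
  Position 1: "ore"
Trigrams = "cor", "ore"


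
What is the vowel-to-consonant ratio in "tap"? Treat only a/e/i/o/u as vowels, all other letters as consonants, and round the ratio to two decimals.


Word: "tap"
Vowels (a,e,i,o,u): 1
Consonants: 2
Ratio = 1/2
= 0.50


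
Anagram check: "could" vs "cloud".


Word 1: "could" → sorted: cdlou
Word 2: "cloud" → sorted: cdlou
Same letters? cdlou == cdlou
Anagram = Yes


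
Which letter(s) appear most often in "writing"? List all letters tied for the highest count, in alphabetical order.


Word: "writing"
Letter counts:
  'g': 1
  'i': 2
  'n': 1
  'r': 1
  't': 1
  'w': 1
Maximum count = 2
Most frequent = 'i' (2 times each)


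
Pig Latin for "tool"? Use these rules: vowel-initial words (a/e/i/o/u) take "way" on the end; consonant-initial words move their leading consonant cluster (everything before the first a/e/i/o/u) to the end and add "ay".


Word: "tool"
Starts with consonant(s) → move to end, add 'ay'
Consonant cluster: "t"
Pig Latin = "ooltay"


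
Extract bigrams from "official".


Word: "official" (length 8)
Number of bigrams = 8 - 2 + 1 = 7
  Position 0: "of"
  Position 1: "ff"
  Position 2: "fi"
  Position 3: "ic"
  Position 4: "ci"
  Position 5: "ia"
  Position 6: "al"
Bigrams = "of", "ff", "fi", "ic", "ci", "ia", "al"


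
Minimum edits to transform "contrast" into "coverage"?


Word 1: "contrast" (length 8)
Word 2: "coverage" (length 8)
One optimal edit sequence (insert/delete/substitute each cost 1):
  1. keep 'c'
  2. keep 'o'
  3. substitute 'n' -> 'v'  (+1)
  4. substitute 't' -> 'e'  (+1)
  5. keep 'r'
  6. keep 'a'
  7. substitute 's' -> 'g'  (+1)
  8. substitute 't' -> 'e'  (+1)
Total edit operations: 4
Edit distance = 4


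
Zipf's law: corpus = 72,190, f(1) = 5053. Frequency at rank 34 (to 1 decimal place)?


Zipf's law: f(r) = f(1) / r
f(1) = 5053
f(34) = 5053 / 34
= 148.6 occurrences


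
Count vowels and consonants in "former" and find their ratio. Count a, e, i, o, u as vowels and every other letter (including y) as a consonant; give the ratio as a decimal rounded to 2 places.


Word: "former"
Vowels (a,e,i,o,u): 2
Consonants: 4
Ratio = 2/4
= 0.50


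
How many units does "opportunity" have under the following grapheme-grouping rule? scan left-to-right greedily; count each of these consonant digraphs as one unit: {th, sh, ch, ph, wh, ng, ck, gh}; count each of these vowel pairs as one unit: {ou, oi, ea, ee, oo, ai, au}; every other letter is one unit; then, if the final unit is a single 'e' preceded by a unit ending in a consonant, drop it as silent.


Word: "opportunity" (11 letters)
Left-to-right scan:
  1. 'o' (letter)
  2. 'p' (letter)
  3. 'p' (letter)
  4. 'o' (letter)
  5. 'r' (letter)
  6. 't' (letter)
  7. 'u' (letter)
  8. 'n' (letter)
  9. 'i' (letter)
  10. 't' (letter)
  11. 'y' (letter)
Units from scan: 11
Sound units = 11 units


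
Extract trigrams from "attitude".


Word: "attitude" (length 8)
Number of trigrams = 8 - 3 + 1 = 6
  Position 0: "att"
  Position 1: "tti"
  Position 2: "tit"
  Position 3: "itu"
  Position 4: "tud"
  Position 5: "ude"
Trigrams = "att", "tti", "tit", "itu", "tud", "ude"


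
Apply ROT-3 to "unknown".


Word: "unknown"
Shift: 3
Each letter → (letter + shift) mod 26:
  'u' (20) + 3 = 23 → 'x'
  'n' (13) + 3 = 16 → 'q'
  'k' (10) + 3 = 13 → 'n'
  'n' (13) + 3 = 16 → 'q'
  'o' (14) + 3 = 17 → 'r'
  'w' (22) + 3 = 25 → 'z'
  'n' (13) + 3 = 16 → 'q'
Result = "xqnqrzq"
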